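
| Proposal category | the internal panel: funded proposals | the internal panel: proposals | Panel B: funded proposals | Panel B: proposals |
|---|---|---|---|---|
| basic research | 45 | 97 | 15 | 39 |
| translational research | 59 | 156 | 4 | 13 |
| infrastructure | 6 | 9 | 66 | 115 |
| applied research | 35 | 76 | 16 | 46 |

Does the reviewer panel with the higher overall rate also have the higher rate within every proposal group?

Basic research: the internal panel 45/97 = 46.4%, Panel B 15/39 = 38.5% → the internal panel
Translational research: the internal panel 59/156 = 37.8%, Panel B 4/13 = 30.8% → the internal panel
Infrastructure: the internal panel 6/9 = 66.7%, Panel B 66/115 = 57.4% → the internal panel
Applied research: the internal panel 35/76 = 46.1%, Panel B 16/46 = 34.8% → the internal panel
Overall: the internal panel 145/338 = 42.9%, Panel B 101/213 = 47.4% → Panel B
The internal panel wins each proposal group but Panel B wins overall — the comparison reverses. The internal panel's proposals skew toward translational research, which has a lower base rate.

No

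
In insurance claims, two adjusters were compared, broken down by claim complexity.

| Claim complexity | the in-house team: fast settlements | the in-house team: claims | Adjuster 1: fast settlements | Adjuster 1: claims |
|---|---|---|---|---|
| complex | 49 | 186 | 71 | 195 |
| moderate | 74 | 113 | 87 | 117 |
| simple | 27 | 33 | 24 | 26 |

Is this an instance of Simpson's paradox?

No

Complex: the in-house team 49/186 = 26.3%, Adjuster 1 71/195 = 36.4% → Adjuster 1
Moderate: the in-house team 74/113 = 65.5%, Adjuster 1 87/117 = 74.4% → Adjuster 1
Simple: the in-house team 27/33 = 81.8%, Adjuster 1 24/26 = 92.3% → Adjuster 1
Overall: the in-house team 150/332 = 45.2%, Adjuster 1 182/338 = 53.8% → Adjuster 1
Adjuster 1 wins overall and in every claim group — no reversal.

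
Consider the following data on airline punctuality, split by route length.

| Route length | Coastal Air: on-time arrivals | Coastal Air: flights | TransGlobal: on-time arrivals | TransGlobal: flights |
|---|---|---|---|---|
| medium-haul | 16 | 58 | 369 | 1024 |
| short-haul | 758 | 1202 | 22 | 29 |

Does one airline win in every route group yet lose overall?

Medium-haul: Coastal Air 16/58 = 27.6%, TransGlobal 369/1024 = 36.0% → TransGlobal
Short-haul: Coastal Air 758/1202 = 63.1%, TransGlobal 22/29 = 75.9% → TransGlobal
Overall: Coastal Air 774/1260 = 61.4%, TransGlobal 391/1053 = 37.1% → Coastal Air
TransGlobal wins each route group but Coastal Air wins overall — the comparison reverses. TransGlobal's flights skew toward medium-haul, which has a lower base rate.

Yes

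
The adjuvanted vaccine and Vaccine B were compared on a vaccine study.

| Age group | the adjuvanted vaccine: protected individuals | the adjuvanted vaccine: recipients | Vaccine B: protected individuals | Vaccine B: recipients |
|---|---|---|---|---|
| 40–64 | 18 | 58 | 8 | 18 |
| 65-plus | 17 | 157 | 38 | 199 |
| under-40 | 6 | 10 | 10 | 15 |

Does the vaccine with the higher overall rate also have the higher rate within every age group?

40–64: the adjuvanted vaccine 18/58 = 31.0%, Vaccine B 8/18 = 44.4% → Vaccine B
65-plus: the adjuvanted vaccine 17/157 = 10.8%, Vaccine B 38/199 = 19.1% → Vaccine B
Under-40: the adjuvanted vaccine 6/10 = 60.0%, Vaccine B 10/15 = 66.7% → Vaccine B
Overall: the adjuvanted vaccine 41/225 = 18.2%, Vaccine B 56/232 = 24.1% → Vaccine B
Vaccine B wins overall and in every age group — no reversal.

Yes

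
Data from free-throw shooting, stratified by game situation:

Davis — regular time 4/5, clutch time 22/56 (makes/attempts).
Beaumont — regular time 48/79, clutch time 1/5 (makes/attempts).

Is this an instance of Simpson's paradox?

Regular time: Davis 4/5 = 80.0%, Beaumont 48/79 = 60.8% → Davis
Clutch time: Davis 22/56 = 39.3%, Beaumont 1/5 = 20.0% → Davis
Overall: Davis 26/61 = 42.6%, Beaumont 49/84 = 58.3% → Beaumont
Davis wins each game group but Beaumont wins overall — the comparison reverses. Davis's attempts skew toward clutch time, which has a lower base rate.

Yes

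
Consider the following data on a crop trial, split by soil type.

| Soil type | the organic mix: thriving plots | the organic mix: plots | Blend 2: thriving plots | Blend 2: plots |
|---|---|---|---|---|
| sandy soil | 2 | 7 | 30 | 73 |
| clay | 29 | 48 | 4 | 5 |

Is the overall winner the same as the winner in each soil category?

Sandy soil: the organic mix 2/7 = 28.6%, Blend 2 30/73 = 41.1% → Blend 2
Clay: the organic mix 29/48 = 60.4%, Blend 2 4/5 = 80.0% → Blend 2
Overall: the organic mix 31/55 = 56.4%, Blend 2 34/78 = 43.6% → the organic mix
Blend 2 wins each soil group but the organic mix wins overall — the comparison reverses. Blend 2's plots skew toward sandy soil, which has a lower base rate.

No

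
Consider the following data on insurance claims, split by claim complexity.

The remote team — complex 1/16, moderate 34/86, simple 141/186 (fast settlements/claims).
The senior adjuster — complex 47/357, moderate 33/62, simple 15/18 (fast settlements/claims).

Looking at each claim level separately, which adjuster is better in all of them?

the senior adjuster

Complex: the remote team 1/16 = 6.2%, the senior adjuster 47/357 = 13.2% → the senior adjuster
Moderate: the remote team 34/86 = 39.5%, the senior adjuster 33/62 = 53.2% → the senior adjuster
Simple: the remote team 141/186 = 75.8%, the senior adjuster 15/18 = 83.3% → the senior adjuster
The senior adjuster has the higher rate in all 3 groups.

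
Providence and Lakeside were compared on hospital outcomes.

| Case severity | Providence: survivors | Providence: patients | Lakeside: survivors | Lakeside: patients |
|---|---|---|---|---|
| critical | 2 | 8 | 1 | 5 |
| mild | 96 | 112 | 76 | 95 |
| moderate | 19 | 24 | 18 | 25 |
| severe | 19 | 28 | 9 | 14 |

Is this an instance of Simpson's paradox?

No

Critical: Providence 2/8 = 25.0%, Lakeside 1/5 = 20.0% → Providence
Mild: Providence 96/112 = 85.7%, Lakeside 76/95 = 80.0% → Providence
Moderate: Providence 19/24 = 79.2%, Lakeside 18/25 = 72.0% → Providence
Severe: Providence 19/28 = 67.9%, Lakeside 9/14 = 64.3% → Providence
Overall: Providence 136/172 = 79.1%, Lakeside 104/139 = 74.8% → Providence
Providence wins overall and in every case group — no reversal.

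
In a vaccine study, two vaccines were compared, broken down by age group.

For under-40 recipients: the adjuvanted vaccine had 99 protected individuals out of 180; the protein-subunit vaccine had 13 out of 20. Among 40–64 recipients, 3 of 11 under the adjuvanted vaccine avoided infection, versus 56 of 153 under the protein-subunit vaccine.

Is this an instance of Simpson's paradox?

Yes

Under-40: the adjuvanted vaccine 99/180 = 55.0%, the protein-subunit vaccine 13/20 = 65.0% → the protein-subunit vaccine
40–64: the adjuvanted vaccine 3/11 = 27.3%, the protein-subunit vaccine 56/153 = 36.6% → the protein-subunit vaccine
Overall: the adjuvanted vaccine 102/191 = 53.4%, the protein-subunit vaccine 69/173 = 39.9% → the adjuvanted vaccine
The protein-subunit vaccine wins each age group but the adjuvanted vaccine wins overall — the comparison reverses. The protein-subunit vaccine's recipients skew toward 40–64, which has a lower base rate.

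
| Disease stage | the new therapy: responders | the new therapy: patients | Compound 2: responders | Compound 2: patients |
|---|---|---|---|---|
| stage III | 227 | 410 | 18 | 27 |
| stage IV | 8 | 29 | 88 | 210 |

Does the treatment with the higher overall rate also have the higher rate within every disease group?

No

Stage III: the new therapy 227/410 = 55.4%, Compound 2 18/27 = 66.7% → Compound 2
Stage IV: the new therapy 8/29 = 27.6%, Compound 2 88/210 = 41.9% → Compound 2
Overall: the new therapy 235/439 = 53.5%, Compound 2 106/237 = 44.7% → the new therapy
Compound 2 wins each disease group but the new therapy wins overall — the comparison reverses. Compound 2's patients skew toward stage IV, which has a lower base rate.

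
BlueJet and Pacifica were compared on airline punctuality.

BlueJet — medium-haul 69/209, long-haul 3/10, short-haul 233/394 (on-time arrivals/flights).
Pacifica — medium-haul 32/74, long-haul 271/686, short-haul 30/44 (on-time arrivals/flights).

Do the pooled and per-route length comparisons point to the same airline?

Medium-haul: BlueJet 69/209 = 33.0%, Pacifica 32/74 = 43.2% → Pacifica
Long-haul: BlueJet 3/10 = 30.0%, Pacifica 271/686 = 39.5% → Pacifica
Short-haul: BlueJet 233/394 = 59.1%, Pacifica 30/44 = 68.2% → Pacifica
Overall: BlueJet 305/613 = 49.8%, Pacifica 333/804 = 41.4% → BlueJet
Pacifica wins each route group but BlueJet wins overall — the comparison reverses. Pacifica's flights skew toward long-haul, which has a lower base rate.

No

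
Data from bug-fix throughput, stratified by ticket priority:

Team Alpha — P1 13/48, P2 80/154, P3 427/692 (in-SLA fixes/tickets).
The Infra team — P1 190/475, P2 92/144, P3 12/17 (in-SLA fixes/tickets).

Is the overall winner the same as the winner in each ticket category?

No

P1: Team Alpha 13/48 = 27.1%, the Infra team 190/475 = 40.0% → the Infra team
P2: Team Alpha 80/154 = 51.9%, the Infra team 92/144 = 63.9% → the Infra team
P3: Team Alpha 427/692 = 61.7%, the Infra team 12/17 = 70.6% → the Infra team
Overall: Team Alpha 520/894 = 58.2%, the Infra team 294/636 = 46.2% → Team Alpha
The Infra team wins each ticket group but Team Alpha wins overall — the comparison reverses. The Infra team's tickets skew toward P1, which has a lower base rate.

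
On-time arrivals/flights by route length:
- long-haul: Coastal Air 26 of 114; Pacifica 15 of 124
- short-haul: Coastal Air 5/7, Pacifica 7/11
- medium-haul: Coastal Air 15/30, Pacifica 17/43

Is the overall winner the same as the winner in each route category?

Yes

Long-haul: Coastal Air 26/114 = 22.8%, Pacifica 15/124 = 12.1% → Coastal Air
Short-haul: Coastal Air 5/7 = 71.4%, Pacifica 7/11 = 63.6% → Coastal Air
Medium-haul: Coastal Air 15/30 = 50.0%, Pacifica 17/43 = 39.5% → Coastal Air
Overall: Coastal Air 46/151 = 30.5%, Pacifica 39/178 = 21.9% → Coastal Air
Coastal Air wins overall and in every route group — no reversal.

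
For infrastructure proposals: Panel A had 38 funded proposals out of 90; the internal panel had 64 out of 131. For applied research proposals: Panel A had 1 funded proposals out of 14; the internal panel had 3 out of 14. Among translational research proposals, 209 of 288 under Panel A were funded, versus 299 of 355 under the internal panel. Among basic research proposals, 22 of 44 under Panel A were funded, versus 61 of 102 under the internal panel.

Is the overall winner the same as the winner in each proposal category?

Yes

Infrastructure: Panel A 38/90 = 42.2%, the internal panel 64/131 = 48.9% → the internal panel
Applied research: Panel A 1/14 = 7.1%, the internal panel 3/14 = 21.4% → the internal panel
Translational research: Panel A 209/288 = 72.6%, the internal panel 299/355 = 84.2% → the internal panel
Basic research: Panel A 22/44 = 50.0%, the internal panel 61/102 = 59.8% → the internal panel
Overall: Panel A 270/436 = 61.9%, the internal panel 427/602 = 70.9% → the internal panel
The internal panel wins overall and in every proposal group — no reversal.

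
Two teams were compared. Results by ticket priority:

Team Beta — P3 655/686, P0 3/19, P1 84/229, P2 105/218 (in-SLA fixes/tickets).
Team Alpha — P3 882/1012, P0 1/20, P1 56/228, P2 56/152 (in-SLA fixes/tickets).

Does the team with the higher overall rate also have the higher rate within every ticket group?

Yes

P3: Team Beta 655/686 = 95.5%, Team Alpha 882/1012 = 87.2% → Team Beta
P0: Team Beta 3/19 = 15.8%, Team Alpha 1/20 = 5.0% → Team Beta
P1: Team Beta 84/229 = 36.7%, Team Alpha 56/228 = 24.6% → Team Beta
P2: Team Beta 105/218 = 48.2%, Team Alpha 56/152 = 36.8% → Team Beta
Overall: Team Beta 847/1152 = 73.5%, Team Alpha 995/1412 = 70.5% → Team Beta
Team Beta wins overall and in every ticket group — no reversal.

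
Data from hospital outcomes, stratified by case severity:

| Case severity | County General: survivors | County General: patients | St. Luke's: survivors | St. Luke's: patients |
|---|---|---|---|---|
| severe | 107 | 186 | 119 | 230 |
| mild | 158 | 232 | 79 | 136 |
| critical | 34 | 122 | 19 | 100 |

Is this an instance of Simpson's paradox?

No

Severe: County General 107/186 = 57.5%, St. Luke's 119/230 = 51.7% → County General
Mild: County General 158/232 = 68.1%, St. Luke's 79/136 = 58.1% → County General
Critical: County General 34/122 = 27.9%, St. Luke's 19/100 = 19.0% → County General
Overall: County General 299/540 = 55.4%, St. Luke's 217/466 = 46.6% → County General
County General wins overall and in every case group — no reversal.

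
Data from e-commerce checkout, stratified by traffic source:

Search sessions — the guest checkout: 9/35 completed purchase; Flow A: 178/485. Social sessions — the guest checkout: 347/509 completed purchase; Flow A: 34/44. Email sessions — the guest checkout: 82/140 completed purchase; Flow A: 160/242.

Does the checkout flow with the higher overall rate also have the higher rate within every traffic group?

No

Search: the guest checkout 9/35 = 25.7%, Flow A 178/485 = 36.7% → Flow A
Social: the guest checkout 347/509 = 68.2%, Flow A 34/44 = 77.3% → Flow A
Email: the guest checkout 82/140 = 58.6%, Flow A 160/242 = 66.1% → Flow A
Overall: the guest checkout 438/684 = 64.0%, Flow A 372/771 = 48.2% → the guest checkout
Flow A wins each traffic group but the guest checkout wins overall — the comparison reverses. Flow A's sessions skew toward search, which has a lower base rate.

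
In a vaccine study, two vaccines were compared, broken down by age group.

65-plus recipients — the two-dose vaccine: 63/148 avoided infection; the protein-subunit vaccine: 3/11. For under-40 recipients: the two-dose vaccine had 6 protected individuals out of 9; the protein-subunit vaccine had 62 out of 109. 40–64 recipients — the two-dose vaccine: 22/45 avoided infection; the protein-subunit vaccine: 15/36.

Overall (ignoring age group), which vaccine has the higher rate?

the protein-subunit vaccine

65-plus: the two-dose vaccine 63/148 = 42.6%, the protein-subunit vaccine 3/11 = 27.3% → the two-dose vaccine
Under-40: the two-dose vaccine 6/9 = 66.7%, the protein-subunit vaccine 62/109 = 56.9% → the two-dose vaccine
40–64: the two-dose vaccine 22/45 = 48.9%, the protein-subunit vaccine 15/36 = 41.7% → the two-dose vaccine
Overall: the two-dose vaccine 91/202 = 45.0%, the protein-subunit vaccine 80/156 = 51.3% → the protein-subunit vaccine
(The two-dose vaccine wins every age group but the protein-subunit vaccine wins overall — the two-dose vaccine's recipients skew toward the low-rate 65-plus group.)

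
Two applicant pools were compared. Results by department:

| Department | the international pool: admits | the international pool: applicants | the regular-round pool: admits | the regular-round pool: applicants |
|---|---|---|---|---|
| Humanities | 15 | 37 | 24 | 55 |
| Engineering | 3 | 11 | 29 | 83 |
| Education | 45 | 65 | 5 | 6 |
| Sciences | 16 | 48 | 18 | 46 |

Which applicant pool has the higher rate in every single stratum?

Humanities: the international pool 15/37 = 40.5%, the regular-round pool 24/55 = 43.6% → the regular-round pool
Engineering: the international pool 3/11 = 27.3%, the regular-round pool 29/83 = 34.9% → the regular-round pool
Education: the international pool 45/65 = 69.2%, the regular-round pool 5/6 = 83.3% → the regular-round pool
Sciences: the international pool 16/48 = 33.3%, the regular-round pool 18/46 = 39.1% → the regular-round pool
The regular-round pool has the higher rate in all 4 groups.

the regular-round pool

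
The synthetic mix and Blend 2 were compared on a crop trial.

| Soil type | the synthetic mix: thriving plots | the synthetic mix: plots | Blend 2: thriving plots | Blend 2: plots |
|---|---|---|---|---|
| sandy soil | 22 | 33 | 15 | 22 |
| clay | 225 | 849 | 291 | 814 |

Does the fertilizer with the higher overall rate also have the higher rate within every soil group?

Sandy soil: the synthetic mix 22/33 = 66.7%, Blend 2 15/22 = 68.2% → Blend 2
Clay: the synthetic mix 225/849 = 26.5%, Blend 2 291/814 = 35.7% → Blend 2
Overall: the synthetic mix 247/882 = 28.0%, Blend 2 306/836 = 36.6% → Blend 2
Blend 2 wins overall and in every soil group — no reversal.

Yes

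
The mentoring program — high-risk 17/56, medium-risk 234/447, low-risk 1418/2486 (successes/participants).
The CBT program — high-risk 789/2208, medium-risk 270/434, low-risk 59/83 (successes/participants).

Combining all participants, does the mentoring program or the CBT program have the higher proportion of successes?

High-risk: the mentoring program 17/56 = 30.4%, the CBT program 789/2208 = 35.7% → the CBT program
Medium-risk: the mentoring program 234/447 = 52.3%, the CBT program 270/434 = 62.2% → the CBT program
Low-risk: the mentoring program 1418/2486 = 57.0%, the CBT program 59/83 = 71.1% → the CBT program
Overall: the mentoring program 1669/2989 = 55.8%, the CBT program 1118/2725 = 41.0% → the mentoring program
(The CBT program wins every risk group but the mentoring program wins overall — the CBT program's participants skew toward the low-rate high-risk group.)

the mentoring program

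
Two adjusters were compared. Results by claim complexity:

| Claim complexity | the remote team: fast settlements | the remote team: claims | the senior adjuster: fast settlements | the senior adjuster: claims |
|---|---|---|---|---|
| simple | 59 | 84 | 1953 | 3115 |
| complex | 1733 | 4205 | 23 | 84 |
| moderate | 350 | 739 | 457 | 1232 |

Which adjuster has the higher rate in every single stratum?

Simple: the remote team 59/84 = 70.2%, the senior adjuster 1953/3115 = 62.7% → the remote team
Complex: the remote team 1733/4205 = 41.2%, the senior adjuster 23/84 = 27.4% → the remote team
Moderate: the remote team 350/739 = 47.4%, the senior adjuster 457/1232 = 37.1% → the remote team
The remote team has the higher rate in all 3 groups.

the remote team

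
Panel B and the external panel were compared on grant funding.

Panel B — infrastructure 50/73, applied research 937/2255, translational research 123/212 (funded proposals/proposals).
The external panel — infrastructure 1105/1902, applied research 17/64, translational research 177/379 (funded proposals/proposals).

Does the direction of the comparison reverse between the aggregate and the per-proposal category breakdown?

Yes

Infrastructure: Panel B 50/73 = 68.5%, the external panel 1105/1902 = 58.1% → Panel B
Applied research: Panel B 937/2255 = 41.6%, the external panel 17/64 = 26.6% → Panel B
Translational research: Panel B 123/212 = 58.0%, the external panel 177/379 = 46.7% → Panel B
Overall: Panel B 1110/2540 = 43.7%, the external panel 1299/2345 = 55.4% → the external panel
Panel B wins each proposal group but the external panel wins overall — the comparison reverses. Panel B's proposals skew toward applied research, which has a lower base rate.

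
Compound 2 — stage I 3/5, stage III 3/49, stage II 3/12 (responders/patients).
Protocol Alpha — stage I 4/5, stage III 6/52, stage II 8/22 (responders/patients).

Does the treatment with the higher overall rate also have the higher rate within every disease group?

Yes

Stage I: Compound 2 3/5 = 60.0%, Protocol Alpha 4/5 = 80.0% → Protocol Alpha
Stage III: Compound 2 3/49 = 6.1%, Protocol Alpha 6/52 = 11.5% → Protocol Alpha
Stage II: Compound 2 3/12 = 25.0%, Protocol Alpha 8/22 = 36.4% → Protocol Alpha
Overall: Compound 2 9/66 = 13.6%, Protocol Alpha 18/79 = 22.8% → Protocol Alpha
Protocol Alpha wins overall and in every disease group — no reversal.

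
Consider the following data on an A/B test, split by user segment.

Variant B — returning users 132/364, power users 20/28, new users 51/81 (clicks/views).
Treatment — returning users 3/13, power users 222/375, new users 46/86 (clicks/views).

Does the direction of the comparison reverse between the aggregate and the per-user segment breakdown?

Yes

Returning users: Variant B 132/364 = 36.3%, Treatment 3/13 = 23.1% → Variant B
Power users: Variant B 20/28 = 71.4%, Treatment 222/375 = 59.2% → Variant B
New users: Variant B 51/81 = 63.0%, Treatment 46/86 = 53.5% → Variant B
Overall: Variant B 203/473 = 42.9%, Treatment 271/474 = 57.2% → Treatment
Variant B wins each user group but Treatment wins overall — the comparison reverses. Variant B's views skew toward returning users, which has a lower base rate.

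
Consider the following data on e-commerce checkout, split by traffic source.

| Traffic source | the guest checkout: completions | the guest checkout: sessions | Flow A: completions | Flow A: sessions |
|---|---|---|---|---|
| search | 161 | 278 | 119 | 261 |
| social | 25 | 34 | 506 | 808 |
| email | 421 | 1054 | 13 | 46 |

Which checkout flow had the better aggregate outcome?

Flow A

Search: the guest checkout 161/278 = 57.9%, Flow A 119/261 = 45.6% → the guest checkout
Social: the guest checkout 25/34 = 73.5%, Flow A 506/808 = 62.6% → the guest checkout
Email: the guest checkout 421/1054 = 39.9%, Flow A 13/46 = 28.3% → the guest checkout
Overall: the guest checkout 607/1366 = 44.4%, Flow A 638/1115 = 57.2% → Flow A
(The guest checkout wins every traffic group but Flow A wins overall — the guest checkout's sessions skew toward the low-rate email group.)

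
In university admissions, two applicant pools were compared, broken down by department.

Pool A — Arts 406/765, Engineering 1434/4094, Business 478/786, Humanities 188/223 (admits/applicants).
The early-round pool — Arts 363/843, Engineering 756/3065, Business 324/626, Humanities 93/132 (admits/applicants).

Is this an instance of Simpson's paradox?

Arts: Pool A 406/765 = 53.1%, the early-round pool 363/843 = 43.1% → Pool A
Engineering: Pool A 1434/4094 = 35.0%, the early-round pool 756/3065 = 24.7% → Pool A
Business: Pool A 478/786 = 60.8%, the early-round pool 324/626 = 51.8% → Pool A
Humanities: Pool A 188/223 = 84.3%, the early-round pool 93/132 = 70.5% → Pool A
Overall: Pool A 2506/5868 = 42.7%, the early-round pool 1536/4666 = 32.9% → Pool A
Pool A wins overall and in every department group — no reversal.

No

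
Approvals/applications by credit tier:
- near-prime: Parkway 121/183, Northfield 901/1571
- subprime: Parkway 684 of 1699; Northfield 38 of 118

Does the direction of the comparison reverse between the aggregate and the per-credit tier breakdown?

Near-prime: Parkway 121/183 = 66.1%, Northfield 901/1571 = 57.4% → Parkway
Subprime: Parkway 684/1699 = 40.3%, Northfield 38/118 = 32.2% → Parkway
Overall: Parkway 805/1882 = 42.8%, Northfield 939/1689 = 55.6% → Northfield
Parkway wins each credit group but Northfield wins overall — the comparison reverses. Parkway's applications skew toward subprime, which has a lower base rate.

Yes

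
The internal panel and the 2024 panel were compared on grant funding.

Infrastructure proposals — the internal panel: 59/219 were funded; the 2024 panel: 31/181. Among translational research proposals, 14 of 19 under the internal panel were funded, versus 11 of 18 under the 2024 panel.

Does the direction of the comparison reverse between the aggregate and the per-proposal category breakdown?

Infrastructure: the internal panel 59/219 = 26.9%, the 2024 panel 31/181 = 17.1% → the internal panel
Translational research: the internal panel 14/19 = 73.7%, the 2024 panel 11/18 = 61.1% → the internal panel
Overall: the internal panel 73/238 = 30.7%, the 2024 panel 42/199 = 21.1% → the internal panel
The internal panel wins overall and in every proposal group — no reversal.

No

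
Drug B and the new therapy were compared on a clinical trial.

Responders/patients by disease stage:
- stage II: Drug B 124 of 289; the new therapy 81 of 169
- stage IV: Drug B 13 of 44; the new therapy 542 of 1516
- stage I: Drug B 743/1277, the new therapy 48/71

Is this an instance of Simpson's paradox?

Stage II: Drug B 124/289 = 42.9%, the new therapy 81/169 = 47.9% → the new therapy
Stage IV: Drug B 13/44 = 29.5%, the new therapy 542/1516 = 35.8% → the new therapy
Stage I: Drug B 743/1277 = 58.2%, the new therapy 48/71 = 67.6% → the new therapy
Overall: Drug B 880/1610 = 54.7%, the new therapy 671/1756 = 38.2% → Drug B
The new therapy wins each disease group but Drug B wins overall — the comparison reverses. The new therapy's patients skew toward stage IV, which has a lower base rate.

Yes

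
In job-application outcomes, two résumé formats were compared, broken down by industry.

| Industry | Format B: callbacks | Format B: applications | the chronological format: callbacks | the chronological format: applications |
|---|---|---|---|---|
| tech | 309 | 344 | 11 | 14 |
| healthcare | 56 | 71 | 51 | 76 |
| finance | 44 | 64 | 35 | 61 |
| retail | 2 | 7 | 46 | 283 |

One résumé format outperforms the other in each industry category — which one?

Tech: Format B 309/344 = 89.8%, the chronological format 11/14 = 78.6% → Format B
Healthcare: Format B 56/71 = 78.9%, the chronological format 51/76 = 67.1% → Format B
Finance: Format B 44/64 = 68.8%, the chronological format 35/61 = 57.4% → Format B
Retail: Format B 2/7 = 28.6%, the chronological format 46/283 = 16.3% → Format B
Format B has the higher rate in all 4 groups.

Format B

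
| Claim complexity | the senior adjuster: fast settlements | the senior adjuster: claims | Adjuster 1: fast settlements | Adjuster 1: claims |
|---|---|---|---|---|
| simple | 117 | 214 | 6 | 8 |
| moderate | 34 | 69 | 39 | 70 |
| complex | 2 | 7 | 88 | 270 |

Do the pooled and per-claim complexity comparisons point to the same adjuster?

No

Simple: the senior adjuster 117/214 = 54.7%, Adjuster 1 6/8 = 75.0% → Adjuster 1
Moderate: the senior adjuster 34/69 = 49.3%, Adjuster 1 39/70 = 55.7% → Adjuster 1
Complex: the senior adjuster 2/7 = 28.6%, Adjuster 1 88/270 = 32.6% → Adjuster 1
Overall: the senior adjuster 153/290 = 52.8%, Adjuster 1 133/348 = 38.2% → the senior adjuster
Adjuster 1 wins each claim group but the senior adjuster wins overall — the comparison reverses. Adjuster 1's claims skew toward complex, which has a lower base rate.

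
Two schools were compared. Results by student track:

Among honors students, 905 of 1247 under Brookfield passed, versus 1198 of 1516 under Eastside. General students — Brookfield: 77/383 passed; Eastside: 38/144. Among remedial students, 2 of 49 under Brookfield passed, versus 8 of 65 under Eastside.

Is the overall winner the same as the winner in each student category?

Yes

Honors: Brookfield 905/1247 = 72.6%, Eastside 1198/1516 = 79.0% → Eastside
General: Brookfield 77/383 = 20.1%, Eastside 38/144 = 26.4% → Eastside
Remedial: Brookfield 2/49 = 4.1%, Eastside 8/65 = 12.3% → Eastside
Overall: Brookfield 984/1679 = 58.6%, Eastside 1244/1725 = 72.1% → Eastside
Eastside wins overall and in every student group — no reversal.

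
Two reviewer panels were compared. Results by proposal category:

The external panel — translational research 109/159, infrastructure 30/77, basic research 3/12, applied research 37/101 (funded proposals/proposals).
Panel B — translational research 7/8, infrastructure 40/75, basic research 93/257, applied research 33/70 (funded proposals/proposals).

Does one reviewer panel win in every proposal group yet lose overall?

Yes

Translational research: the external panel 109/159 = 68.6%, Panel B 7/8 = 87.5% → Panel B
Infrastructure: the external panel 30/77 = 39.0%, Panel B 40/75 = 53.3% → Panel B
Basic research: the external panel 3/12 = 25.0%, Panel B 93/257 = 36.2% → Panel B
Applied research: the external panel 37/101 = 36.6%, Panel B 33/70 = 47.1% → Panel B
Overall: the external panel 179/349 = 51.3%, Panel B 173/410 = 42.2% → the external panel
Panel B wins each proposal group but the external panel wins overall — the comparison reverses. Panel B's proposals skew toward basic research, which has a lower base rate.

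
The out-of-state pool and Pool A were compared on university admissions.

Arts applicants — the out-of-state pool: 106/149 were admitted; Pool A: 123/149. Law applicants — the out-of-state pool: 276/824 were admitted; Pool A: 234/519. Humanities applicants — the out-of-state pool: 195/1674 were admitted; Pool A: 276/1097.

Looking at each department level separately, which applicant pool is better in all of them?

Pool A

Arts: the out-of-state pool 106/149 = 71.1%, Pool A 123/149 = 82.6% → Pool A
Law: the out-of-state pool 276/824 = 33.5%, Pool A 234/519 = 45.1% → Pool A
Humanities: the out-of-state pool 195/1674 = 11.6%, Pool A 276/1097 = 25.2% → Pool A
Pool A has the higher rate in all 3 groups.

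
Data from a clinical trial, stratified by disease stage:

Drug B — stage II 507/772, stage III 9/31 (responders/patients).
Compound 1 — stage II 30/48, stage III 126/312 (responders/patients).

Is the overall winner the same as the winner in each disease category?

No

Stage II: Drug B 507/772 = 65.7%, Compound 1 30/48 = 62.5% → Drug B
Stage III: Drug B 9/31 = 29.0%, Compound 1 126/312 = 40.4% → Compound 1
Overall: Drug B 516/803 = 64.3%, Compound 1 156/360 = 43.3% → Drug B
Neither sweeps: Drug B wins 1 of 2 groups, Compound 1 wins 1. Drug B wins overall but not every group — no Simpson reversal.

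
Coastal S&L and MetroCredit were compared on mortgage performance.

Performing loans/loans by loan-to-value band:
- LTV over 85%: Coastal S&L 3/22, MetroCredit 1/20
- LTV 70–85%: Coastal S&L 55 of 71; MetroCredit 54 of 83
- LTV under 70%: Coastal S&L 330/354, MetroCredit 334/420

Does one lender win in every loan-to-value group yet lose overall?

No

LTV over 85%: Coastal S&L 3/22 = 13.6%, MetroCredit 1/20 = 5.0% → Coastal S&L
LTV 70–85%: Coastal S&L 55/71 = 77.5%, MetroCredit 54/83 = 65.1% → Coastal S&L
LTV under 70%: Coastal S&L 330/354 = 93.2%, MetroCredit 334/420 = 79.5% → Coastal S&L
Overall: Coastal S&L 388/447 = 86.8%, MetroCredit 389/523 = 74.4% → Coastal S&L
Coastal S&L wins overall and in every loan-to-value group — no reversal.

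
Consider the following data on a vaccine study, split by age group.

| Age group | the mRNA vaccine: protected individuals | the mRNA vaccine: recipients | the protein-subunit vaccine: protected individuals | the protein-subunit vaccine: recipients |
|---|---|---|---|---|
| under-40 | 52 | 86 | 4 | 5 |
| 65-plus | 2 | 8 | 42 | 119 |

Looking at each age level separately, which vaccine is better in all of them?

Under-40: the mRNA vaccine 52/86 = 60.5%, the protein-subunit vaccine 4/5 = 80.0% → the protein-subunit vaccine
65-plus: the mRNA vaccine 2/8 = 25.0%, the protein-subunit vaccine 42/119 = 35.3% → the protein-subunit vaccine
The protein-subunit vaccine has the higher rate in both groups.

the protein-subunit vaccine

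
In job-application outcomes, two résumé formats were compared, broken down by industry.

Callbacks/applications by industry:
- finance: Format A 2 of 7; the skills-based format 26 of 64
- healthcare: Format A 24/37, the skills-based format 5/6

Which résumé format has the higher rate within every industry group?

Finance: Format A 2/7 = 28.6%, the skills-based format 26/64 = 40.6% → the skills-based format
Healthcare: Format A 24/37 = 64.9%, the skills-based format 5/6 = 83.3% → the skills-based format
The skills-based format has the higher rate in both groups.

the skills-based format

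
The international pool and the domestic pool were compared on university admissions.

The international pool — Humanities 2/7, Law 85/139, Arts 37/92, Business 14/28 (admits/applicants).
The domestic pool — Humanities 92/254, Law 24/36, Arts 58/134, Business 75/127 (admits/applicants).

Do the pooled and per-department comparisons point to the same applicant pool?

No

Humanities: the international pool 2/7 = 28.6%, the domestic pool 92/254 = 36.2% → the domestic pool
Law: the international pool 85/139 = 61.2%, the domestic pool 24/36 = 66.7% → the domestic pool
Arts: the international pool 37/92 = 40.2%, the domestic pool 58/134 = 43.3% → the domestic pool
Business: the international pool 14/28 = 50.0%, the domestic pool 75/127 = 59.1% → the domestic pool
Overall: the international pool 138/266 = 51.9%, the domestic pool 249/551 = 45.2% → the international pool
The domestic pool wins each department group but the international pool wins overall — the comparison reverses. The domestic pool's applicants skew toward Humanities, which has a lower base rate.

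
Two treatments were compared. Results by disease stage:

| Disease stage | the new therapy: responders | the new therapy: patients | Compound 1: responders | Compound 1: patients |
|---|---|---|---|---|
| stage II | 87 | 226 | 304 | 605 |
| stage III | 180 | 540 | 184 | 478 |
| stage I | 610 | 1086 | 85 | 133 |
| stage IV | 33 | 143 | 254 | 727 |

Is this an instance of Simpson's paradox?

Stage II: the new therapy 87/226 = 38.5%, Compound 1 304/605 = 50.2% → Compound 1
Stage III: the new therapy 180/540 = 33.3%, Compound 1 184/478 = 38.5% → Compound 1
Stage I: the new therapy 610/1086 = 56.2%, Compound 1 85/133 = 63.9% → Compound 1
Stage IV: the new therapy 33/143 = 23.1%, Compound 1 254/727 = 34.9% → Compound 1
Overall: the new therapy 910/1995 = 45.6%, Compound 1 827/1943 = 42.6% → the new therapy
Compound 1 wins each disease group but the new therapy wins overall — the comparison reverses. Compound 1's patients skew toward stage IV, which has a lower base rate.

Yes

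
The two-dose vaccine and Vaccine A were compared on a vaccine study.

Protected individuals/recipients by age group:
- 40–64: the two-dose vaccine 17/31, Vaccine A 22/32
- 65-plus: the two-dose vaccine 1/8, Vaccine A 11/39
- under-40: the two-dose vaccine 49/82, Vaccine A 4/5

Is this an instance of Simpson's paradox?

Yes

40–64: the two-dose vaccine 17/31 = 54.8%, Vaccine A 22/32 = 68.8% → Vaccine A
65-plus: the two-dose vaccine 1/8 = 12.5%, Vaccine A 11/39 = 28.2% → Vaccine A
Under-40: the two-dose vaccine 49/82 = 59.8%, Vaccine A 4/5 = 80.0% → Vaccine A
Overall: the two-dose vaccine 67/121 = 55.4%, Vaccine A 37/76 = 48.7% → the two-dose vaccine
Vaccine A wins each age group but the two-dose vaccine wins overall — the comparison reverses. Vaccine A's recipients skew toward 65-plus, which has a lower base rate.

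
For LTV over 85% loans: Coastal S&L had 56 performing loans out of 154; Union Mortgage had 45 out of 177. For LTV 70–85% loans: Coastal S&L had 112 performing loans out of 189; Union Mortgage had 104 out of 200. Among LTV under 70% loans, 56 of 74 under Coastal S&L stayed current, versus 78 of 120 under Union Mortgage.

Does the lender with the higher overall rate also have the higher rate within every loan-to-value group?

Yes

LTV over 85%: Coastal S&L 56/154 = 36.4%, Union Mortgage 45/177 = 25.4% → Coastal S&L
LTV 70–85%: Coastal S&L 112/189 = 59.3%, Union Mortgage 104/200 = 52.0% → Coastal S&L
LTV under 70%: Coastal S&L 56/74 = 75.7%, Union Mortgage 78/120 = 65.0% → Coastal S&L
Overall: Coastal S&L 224/417 = 53.7%, Union Mortgage 227/497 = 45.7% → Coastal S&L
Coastal S&L wins overall and in every loan-to-value group — no reversal.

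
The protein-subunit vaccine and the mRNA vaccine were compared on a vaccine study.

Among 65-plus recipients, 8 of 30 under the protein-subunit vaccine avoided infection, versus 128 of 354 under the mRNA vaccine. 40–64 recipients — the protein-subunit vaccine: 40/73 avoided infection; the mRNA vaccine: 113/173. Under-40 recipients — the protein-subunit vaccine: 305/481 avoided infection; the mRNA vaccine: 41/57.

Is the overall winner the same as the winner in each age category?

65-plus: the protein-subunit vaccine 8/30 = 26.7%, the mRNA vaccine 128/354 = 36.2% → the mRNA vaccine
40–64: the protein-subunit vaccine 40/73 = 54.8%, the mRNA vaccine 113/173 = 65.3% → the mRNA vaccine
Under-40: the protein-subunit vaccine 305/481 = 63.4%, the mRNA vaccine 41/57 = 71.9% → the mRNA vaccine
Overall: the protein-subunit vaccine 353/584 = 60.4%, the mRNA vaccine 282/584 = 48.3% → the protein-subunit vaccine
The mRNA vaccine wins each age group but the protein-subunit vaccine wins overall — the comparison reverses. The mRNA vaccine's recipients skew toward 65-plus, which has a lower base rate.

No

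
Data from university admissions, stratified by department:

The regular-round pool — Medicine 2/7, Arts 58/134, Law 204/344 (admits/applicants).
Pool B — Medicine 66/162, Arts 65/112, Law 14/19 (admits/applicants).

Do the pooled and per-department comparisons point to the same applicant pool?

Medicine: the regular-round pool 2/7 = 28.6%, Pool B 66/162 = 40.7% → Pool B
Arts: the regular-round pool 58/134 = 43.3%, Pool B 65/112 = 58.0% → Pool B
Law: the regular-round pool 204/344 = 59.3%, Pool B 14/19 = 73.7% → Pool B
Overall: the regular-round pool 264/485 = 54.4%, Pool B 145/293 = 49.5% → the regular-round pool
Pool B wins each department group but the regular-round pool wins overall — the comparison reverses. Pool B's applicants skew toward Medicine, which has a lower base rate.

No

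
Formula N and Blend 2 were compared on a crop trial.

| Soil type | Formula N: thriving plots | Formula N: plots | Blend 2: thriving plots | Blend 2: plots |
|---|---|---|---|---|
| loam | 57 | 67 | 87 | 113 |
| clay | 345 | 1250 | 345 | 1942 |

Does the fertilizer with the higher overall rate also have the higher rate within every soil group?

Yes

Loam: Formula N 57/67 = 85.1%, Blend 2 87/113 = 77.0% → Formula N
Clay: Formula N 345/1250 = 27.6%, Blend 2 345/1942 = 17.8% → Formula N
Overall: Formula N 402/1317 = 30.5%, Blend 2 432/2055 = 21.0% → Formula N
Formula N wins overall and in every soil group — no reversal.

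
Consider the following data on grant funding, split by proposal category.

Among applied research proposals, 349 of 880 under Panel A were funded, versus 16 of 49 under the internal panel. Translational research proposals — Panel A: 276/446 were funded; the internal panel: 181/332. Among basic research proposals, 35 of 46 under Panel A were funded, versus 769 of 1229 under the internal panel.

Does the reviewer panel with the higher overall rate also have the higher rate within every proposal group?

Applied research: Panel A 349/880 = 39.7%, the internal panel 16/49 = 32.7% → Panel A
Translational research: Panel A 276/446 = 61.9%, the internal panel 181/332 = 54.5% → Panel A
Basic research: Panel A 35/46 = 76.1%, the internal panel 769/1229 = 62.6% → Panel A
Overall: Panel A 660/1372 = 48.1%, the internal panel 966/1610 = 60.0% → the internal panel
Panel A wins each proposal group but the internal panel wins overall — the comparison reverses. Panel A's proposals skew toward applied research, which has a lower base rate.

No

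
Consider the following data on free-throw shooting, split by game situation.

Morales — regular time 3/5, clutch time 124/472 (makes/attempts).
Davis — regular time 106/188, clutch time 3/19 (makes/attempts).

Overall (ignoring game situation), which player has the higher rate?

Regular time: Morales 3/5 = 60.0%, Davis 106/188 = 56.4% → Morales
Clutch time: Morales 124/472 = 26.3%, Davis 3/19 = 15.8% → Morales
Overall: Morales 127/477 = 26.6%, Davis 109/207 = 52.7% → Davis
(Morales wins every game group but Davis wins overall — Morales's attempts skew toward the low-rate clutch time group.)

Davis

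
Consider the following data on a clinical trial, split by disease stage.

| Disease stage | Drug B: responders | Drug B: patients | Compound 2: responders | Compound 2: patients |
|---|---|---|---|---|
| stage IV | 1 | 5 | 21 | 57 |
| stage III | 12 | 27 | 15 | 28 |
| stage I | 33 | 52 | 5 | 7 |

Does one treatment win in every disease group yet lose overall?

Yes

Stage IV: Drug B 1/5 = 20.0%, Compound 2 21/57 = 36.8% → Compound 2
Stage III: Drug B 12/27 = 44.4%, Compound 2 15/28 = 53.6% → Compound 2
Stage I: Drug B 33/52 = 63.5%, Compound 2 5/7 = 71.4% → Compound 2
Overall: Drug B 46/84 = 54.8%, Compound 2 41/92 = 44.6% → Drug B
Compound 2 wins each disease group but Drug B wins overall — the comparison reverses. Compound 2's patients skew toward stage IV, which has a lower base rate.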